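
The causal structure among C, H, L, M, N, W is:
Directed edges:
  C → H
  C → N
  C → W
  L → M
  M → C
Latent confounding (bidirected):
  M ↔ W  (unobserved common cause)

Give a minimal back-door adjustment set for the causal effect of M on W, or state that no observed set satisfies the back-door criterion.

M→W: no observed back-door set.

desc(M)\{M}={C,H,N,W}; candidates ⊆ {L}.
M↔W: latent back-door arc(s) into M.
size 0: {}; under {} M still reaches {L,W} ∋ W.
size 1: {L}; under {L} M still reaches {W} ∋ W.
M↔W cannot be blocked by any observed set — no back-door set.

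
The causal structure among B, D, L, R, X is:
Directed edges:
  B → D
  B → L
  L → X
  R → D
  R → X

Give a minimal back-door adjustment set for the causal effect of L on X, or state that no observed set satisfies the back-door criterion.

desc(L)\{L}={X}; candidates ⊆ {B,D,R}.
∅: L⊥X given ∅ in G with L→· removed — back-door holds.

L→X: minimal back-door set ∅.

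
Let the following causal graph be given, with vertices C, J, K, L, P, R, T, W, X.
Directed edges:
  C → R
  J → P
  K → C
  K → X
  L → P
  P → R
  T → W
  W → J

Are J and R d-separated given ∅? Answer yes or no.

Bayes-Ball from J | ∅ reaches {P,R,T,W}.
R ∈ reach(J|∅) ⇒ J ⊥̸ R | ∅.

No — J and R are d-connected given ∅.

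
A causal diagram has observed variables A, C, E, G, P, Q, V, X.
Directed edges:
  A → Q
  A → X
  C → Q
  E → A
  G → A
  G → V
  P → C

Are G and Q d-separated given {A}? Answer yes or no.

Yes — G ⊥ Q | {A}.

Bayes-Ball from G | {A} reaches {E,V}.
Q ∉ reach(G|{A}) ⇒ G ⊥ Q | {A}.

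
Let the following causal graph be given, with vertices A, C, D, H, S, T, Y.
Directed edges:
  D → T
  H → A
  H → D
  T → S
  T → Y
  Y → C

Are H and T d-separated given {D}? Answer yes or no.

Bayes-Ball from H | {D} reaches {A}.
T ∉ reach(H|{D}) ⇒ H ⊥ T | {D}.

Yes — H ⊥ T | {D}.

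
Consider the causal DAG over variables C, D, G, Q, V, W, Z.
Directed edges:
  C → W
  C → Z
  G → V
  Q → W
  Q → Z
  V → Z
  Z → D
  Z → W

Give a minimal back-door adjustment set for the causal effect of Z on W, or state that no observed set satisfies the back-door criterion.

desc(Z)\{Z}={D,W}; candidates ⊆ {C,G,Q,V}.
size 0: {}; under {} Z still reaches {C,G,Q,V,W} ∋ W.
size 1: {C}, {G}, {Q} …(+1); under {C} Z still reaches {G,Q,V,W} ∋ W.
{C,Q}: Z⊥W given {C,Q} in G with Z→· removed — back-door holds.

Z→W: minimal back-door set {C, Q}.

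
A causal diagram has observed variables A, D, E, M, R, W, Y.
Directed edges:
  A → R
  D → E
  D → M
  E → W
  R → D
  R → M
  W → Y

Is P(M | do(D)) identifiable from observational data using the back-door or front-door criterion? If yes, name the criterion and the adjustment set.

P(M|do(D)): backdoor, adjust for {R}.

desc(D)\{D}={E,M,W,Y}; candidates ⊆ {A,R}.
size 0: {}; under {} D still reaches {A,M,R} ∋ M.
{R}: D⊥M given {R} in G with D→· removed — back-door holds.
P(M|do(D)) = Σ_{R} P(M|D,R)·P(R).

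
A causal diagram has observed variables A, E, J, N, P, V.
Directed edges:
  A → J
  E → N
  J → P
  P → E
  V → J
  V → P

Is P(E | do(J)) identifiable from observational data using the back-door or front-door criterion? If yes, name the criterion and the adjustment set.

P(E|do(J)): backdoor, adjust for {V}.

desc(J)\{J}={E,N,P}; candidates ⊆ {A,V}.
size 0: {}; under {} J still reaches {A,E,N,P,V} ∋ E.
{V}: J⊥E given {V} in G with J→· removed — back-door holds.
P(E|do(J)) = Σ_{V} P(E|J,V)·P(V).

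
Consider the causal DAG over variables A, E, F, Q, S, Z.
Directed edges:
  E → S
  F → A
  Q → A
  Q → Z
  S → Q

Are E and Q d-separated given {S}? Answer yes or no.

Bayes-Ball from E | {S} reaches ∅.
Q ∉ reach(E|{S}) ⇒ E ⊥ Q | {S}.

Yes — E ⊥ Q | {S}.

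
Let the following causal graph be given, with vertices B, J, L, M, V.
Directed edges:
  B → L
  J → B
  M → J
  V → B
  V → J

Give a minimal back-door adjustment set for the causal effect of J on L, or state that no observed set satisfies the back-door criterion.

J→L: minimal back-door set {V}.

desc(J)\{J}={B,L}; candidates ⊆ {M,V}.
size 0: {}; under {} J still reaches {B,L,M,V} ∋ L.
{V}: J⊥L given {V} in G with J→· removed — back-door holds.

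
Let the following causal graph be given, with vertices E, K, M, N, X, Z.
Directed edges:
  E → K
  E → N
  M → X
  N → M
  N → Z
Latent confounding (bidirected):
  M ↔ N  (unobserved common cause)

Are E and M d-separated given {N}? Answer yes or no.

No — E and M are d-connected given {N}.

Bayes-Ball from E | {N} reaches {K,M,X}.
M ∈ reach(E|{N}) ⇒ E ⊥̸ M | {N}.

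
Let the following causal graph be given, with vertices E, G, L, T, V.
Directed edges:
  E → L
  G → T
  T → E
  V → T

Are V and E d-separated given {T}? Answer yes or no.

Yes — V ⊥ E | {T}.

Bayes-Ball from V | {T} reaches {G}.
E ∉ reach(V|{T}) ⇒ V ⊥ E | {T}.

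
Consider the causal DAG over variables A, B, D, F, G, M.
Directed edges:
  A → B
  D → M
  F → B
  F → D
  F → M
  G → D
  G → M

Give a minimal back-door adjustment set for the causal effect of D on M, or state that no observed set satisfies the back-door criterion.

desc(D)\{D}={M}; candidates ⊆ {A,B,F,G}.
size 0: {}; under {} D still reaches {B,F,G,M} ∋ M.
size 1: {A}, {B}, {F} …(+1); under {A} D still reaches {B,F,G,M} ∋ M.
{F,G}: D⊥M given {F,G} in G with D→· removed — back-door holds.

D→M: minimal back-door set {F, G}.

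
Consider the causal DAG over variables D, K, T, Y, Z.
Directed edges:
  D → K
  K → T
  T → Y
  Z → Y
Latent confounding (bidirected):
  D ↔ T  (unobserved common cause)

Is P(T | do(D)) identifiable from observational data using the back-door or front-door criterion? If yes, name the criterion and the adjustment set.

P(T|do(D)): frontdoor, adjust for {K}.

desc(D)\{D}={K,T,Y}; candidates ⊆ {Z}.
D↔T: latent back-door arc(s) into D.
size 0: {}; under {} D still reaches {T,Y} ∋ T.
size 1: {Z}; under {Z} D still reaches {T,Y} ∋ T.
D↔T cannot be blocked by any observed set — no back-door set.
{K}: (i) intercepts every directed D→T path; (ii) no back-door D→{K}; (iii) {D} blocks every back-door {K}→T. Front-door holds.
P(T|do(D)) = Σ_{K} P(K|D) Σ_{D'} P(T|K,D')P(D').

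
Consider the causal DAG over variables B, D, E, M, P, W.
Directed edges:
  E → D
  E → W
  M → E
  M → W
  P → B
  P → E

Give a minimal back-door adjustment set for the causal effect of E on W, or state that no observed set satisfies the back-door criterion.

desc(E)\{E}={D,W}; candidates ⊆ {B,M,P}.
size 0: {}; under {} E still reaches {B,M,P,W} ∋ W.
{M}: E⊥W given {M} in G with E→· removed — back-door holds.

E→W: minimal back-door set {M}.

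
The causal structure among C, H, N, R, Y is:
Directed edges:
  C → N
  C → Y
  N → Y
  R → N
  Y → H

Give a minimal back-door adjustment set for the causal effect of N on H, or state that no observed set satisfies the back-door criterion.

N→H: minimal back-door set {C}.

desc(N)\{N}={H,Y}; candidates ⊆ {C,R}.
size 0: {}; under {} N still reaches {C,H,R,Y} ∋ H.
{C}: N⊥H given {C} in G with N→· removed — back-door holds.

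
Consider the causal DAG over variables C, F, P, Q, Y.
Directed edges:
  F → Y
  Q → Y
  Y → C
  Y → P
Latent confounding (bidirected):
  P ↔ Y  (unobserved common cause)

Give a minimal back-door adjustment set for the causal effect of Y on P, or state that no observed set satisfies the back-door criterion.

Y→P: no observed back-door set.

desc(Y)\{Y}={C,P}; candidates ⊆ {F,Q}.
Y↔P: latent back-door arc(s) into Y.
size 0: {}; under {} Y still reaches {F,P,Q} ∋ P.
size 1: {F}, {Q}; under {F} Y still reaches {P,Q} ∋ P.
size 2: {F,Q}; under {F,Q} Y still reaches {P} ∋ P.
Y↔P cannot be blocked by any observed set — no back-door set.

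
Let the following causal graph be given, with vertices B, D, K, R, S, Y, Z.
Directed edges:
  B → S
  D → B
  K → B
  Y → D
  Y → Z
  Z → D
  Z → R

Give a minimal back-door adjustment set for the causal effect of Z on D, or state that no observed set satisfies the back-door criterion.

Z→D: minimal back-door set {Y}.

desc(Z)\{Z}={B,D,R,S}; candidates ⊆ {K,Y}.
size 0: {}; under {} Z still reaches {B,D,S,Y} ∋ D.
{Y}: Z⊥D given {Y} in G with Z→· removed — back-door holds.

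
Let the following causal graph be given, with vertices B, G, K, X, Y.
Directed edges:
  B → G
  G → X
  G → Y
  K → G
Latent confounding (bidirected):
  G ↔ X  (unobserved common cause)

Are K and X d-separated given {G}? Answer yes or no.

No — K and X are d-connected given {G}.

Bayes-Ball from K | {G} reaches {B,X}.
X ∈ reach(K|{G}) ⇒ K ⊥̸ X | {G}.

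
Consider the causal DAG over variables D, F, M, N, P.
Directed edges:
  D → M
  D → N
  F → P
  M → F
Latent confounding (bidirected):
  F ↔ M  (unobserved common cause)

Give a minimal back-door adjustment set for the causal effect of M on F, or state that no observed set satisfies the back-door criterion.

M→F: no observed back-door set.

desc(M)\{M}={F,P}; candidates ⊆ {D,N}.
M↔F: latent back-door arc(s) into M.
size 0: {}; under {} M still reaches {D,F,N,P} ∋ F.
size 1: {D}, {N}; under {D} M still reaches {F,P} ∋ F.
size 2: {D,N}; under {D,N} M still reaches {F,P} ∋ F.
M↔F cannot be blocked by any observed set — no back-door set.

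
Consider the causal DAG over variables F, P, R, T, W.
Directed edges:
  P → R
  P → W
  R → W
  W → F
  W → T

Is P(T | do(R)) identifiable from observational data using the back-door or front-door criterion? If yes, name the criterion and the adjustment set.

desc(R)\{R}={F,T,W}; candidates ⊆ {P}.
size 0: {}; under {} R still reaches {F,P,T,W} ∋ T.
{P}: R⊥T given {P} in G with R→· removed — back-door holds.
P(T|do(R)) = Σ_{P} P(T|R,P)·P(P).

P(T|do(R)): backdoor, adjust for {P}.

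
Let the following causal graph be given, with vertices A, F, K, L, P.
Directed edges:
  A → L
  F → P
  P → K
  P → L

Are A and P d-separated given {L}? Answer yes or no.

No — A and P are d-connected given {L}.

Bayes-Ball from A | {L} reaches {F,K,P}.
P ∈ reach(A|{L}) ⇒ A ⊥̸ P | {L}.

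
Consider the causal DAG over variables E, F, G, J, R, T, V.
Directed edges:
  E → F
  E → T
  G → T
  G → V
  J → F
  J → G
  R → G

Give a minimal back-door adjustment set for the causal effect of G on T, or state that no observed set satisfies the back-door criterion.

desc(G)\{G}={T,V}; candidates ⊆ {E,F,J,R}.
∅: G⊥T given ∅ in G with G→· removed — back-door holds.

G→T: minimal back-door set ∅.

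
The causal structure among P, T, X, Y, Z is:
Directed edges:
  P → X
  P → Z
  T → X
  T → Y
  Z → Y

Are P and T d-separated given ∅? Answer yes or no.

Yes — P ⊥ T | ∅.

Bayes-Ball from P | ∅ reaches {X,Y,Z}.
T ∉ reach(P|∅) ⇒ P ⊥ T | ∅.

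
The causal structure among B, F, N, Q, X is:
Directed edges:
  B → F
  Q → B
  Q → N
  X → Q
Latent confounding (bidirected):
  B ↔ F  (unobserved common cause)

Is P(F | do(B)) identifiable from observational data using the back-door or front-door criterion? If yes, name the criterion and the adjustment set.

P(F|do(B)): not identifiable (no BD/FD set).

desc(B)\{B}={F}; candidates ⊆ {N,Q,X}.
B↔F: latent back-door arc(s) into B.
size 0: {}; under {} B still reaches {F,N,Q,X} ∋ F.
size 1: {N}, {Q}, {X}; under {N} B still reaches {F,Q,X} ∋ F.
size 2: {N,Q}, {N,X}, {Q,X}; under {N,Q} B still reaches {F} ∋ F.
B↔F cannot be blocked by any observed set — no back-door set.
No mediator lies on a directed B→…→F path.
Neither criterion identifies P(F|do(B)) in this graph.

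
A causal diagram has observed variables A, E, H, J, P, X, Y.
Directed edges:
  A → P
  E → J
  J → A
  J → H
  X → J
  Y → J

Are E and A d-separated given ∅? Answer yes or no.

Bayes-Ball from E | ∅ reaches {A,H,J,P}.
A ∈ reach(E|∅) ⇒ E ⊥̸ A | ∅.

No — E and A are d-connected given ∅.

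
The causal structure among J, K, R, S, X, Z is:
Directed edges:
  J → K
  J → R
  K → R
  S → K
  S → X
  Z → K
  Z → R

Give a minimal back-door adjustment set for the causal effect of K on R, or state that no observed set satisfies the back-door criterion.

K→R: minimal back-door set {J, Z}.

desc(K)\{K}={R}; candidates ⊆ {J,S,X,Z}.
size 0: {}; under {} K still reaches {J,R,S,X,Z} ∋ R.
size 1: {J}, {S}, {X} …(+1); under {J} K still reaches {R,S,X,Z} ∋ R.
{J,Z}: K⊥R given {J,Z} in G with K→· removed — back-door holds.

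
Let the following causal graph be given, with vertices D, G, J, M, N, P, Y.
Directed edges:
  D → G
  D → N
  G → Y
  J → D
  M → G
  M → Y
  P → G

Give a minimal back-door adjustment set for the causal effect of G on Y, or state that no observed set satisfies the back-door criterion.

G→Y: minimal back-door set {M}.

desc(G)\{G}={Y}; candidates ⊆ {D,J,M,N,P}.
size 0: {}; under {} G still reaches {D,J,M,N,P,Y} ∋ Y.
{M}: G⊥Y given {M} in G with G→· removed — back-door holds.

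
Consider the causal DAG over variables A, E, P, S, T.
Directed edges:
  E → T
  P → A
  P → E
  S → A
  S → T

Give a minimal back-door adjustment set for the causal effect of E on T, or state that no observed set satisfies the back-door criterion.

E→T: minimal back-door set ∅.

desc(E)\{E}={T}; candidates ⊆ {A,P,S}.
∅: E⊥T given ∅ in G with E→· removed — back-door holds.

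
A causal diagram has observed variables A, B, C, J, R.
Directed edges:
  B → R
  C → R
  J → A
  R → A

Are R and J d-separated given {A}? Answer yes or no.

Bayes-Ball from R | {A} reaches {B,C,J}.
J ∈ reach(R|{A}) ⇒ R ⊥̸ J | {A}.

No — R and J are d-connected given {A}.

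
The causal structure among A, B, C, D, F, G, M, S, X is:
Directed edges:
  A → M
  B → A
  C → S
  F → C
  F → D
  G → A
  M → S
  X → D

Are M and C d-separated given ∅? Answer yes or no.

Bayes-Ball from M | ∅ reaches {A,B,G,S}.
C ∉ reach(M|∅) ⇒ M ⊥ C | ∅.

Yes — M ⊥ C | ∅.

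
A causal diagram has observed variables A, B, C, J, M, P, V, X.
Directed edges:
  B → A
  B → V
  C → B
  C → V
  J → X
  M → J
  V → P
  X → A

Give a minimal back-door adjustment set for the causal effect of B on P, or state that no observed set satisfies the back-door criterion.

B→P: minimal back-door set {C}.

desc(B)\{B}={A,P,V}; candidates ⊆ {C,J,M,X}.
size 0: {}; under {} B still reaches {C,P,V} ∋ P.
{C}: B⊥P given {C} in G with B→· removed — back-door holds.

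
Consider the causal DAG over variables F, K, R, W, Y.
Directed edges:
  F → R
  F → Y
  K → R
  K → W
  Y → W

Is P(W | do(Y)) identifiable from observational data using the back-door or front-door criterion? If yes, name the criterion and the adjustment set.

desc(Y)\{Y}={W}; candidates ⊆ {F,K,R}.
∅: Y⊥W given ∅ in G with Y→· removed — back-door holds.
P(W|do(Y)) = P(W|Y) — no adjustment needed.

P(W|do(Y)): backdoor, adjust for ∅.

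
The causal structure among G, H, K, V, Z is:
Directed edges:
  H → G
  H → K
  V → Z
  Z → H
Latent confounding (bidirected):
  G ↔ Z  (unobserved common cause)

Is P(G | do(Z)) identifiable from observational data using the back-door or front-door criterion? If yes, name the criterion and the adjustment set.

desc(Z)\{Z}={G,H,K}; candidates ⊆ {V}.
Z↔G: latent back-door arc(s) into Z.
size 0: {}; under {} Z still reaches {G,V} ∋ G.
size 1: {V}; under {V} Z still reaches {G} ∋ G.
Z↔G cannot be blocked by any observed set — no back-door set.
{H}: (i) intercepts every directed Z→G path; (ii) no back-door Z→{H}; (iii) {Z} blocks every back-door {H}→G. Front-door holds.
P(G|do(Z)) = Σ_{H} P(H|Z) Σ_{Z'} P(G|H,Z')P(Z').

P(G|do(Z)): frontdoor, adjust for {H}.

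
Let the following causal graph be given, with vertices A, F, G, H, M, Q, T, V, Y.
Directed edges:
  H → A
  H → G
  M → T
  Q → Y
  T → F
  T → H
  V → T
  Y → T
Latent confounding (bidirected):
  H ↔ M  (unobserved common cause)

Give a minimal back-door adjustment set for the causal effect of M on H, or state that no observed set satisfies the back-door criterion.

desc(M)\{M}={A,F,G,H,T}; candidates ⊆ {Q,V,Y}.
M↔H: latent back-door arc(s) into M.
size 0: {}; under {} M still reaches {A,G,H} ∋ H.
size 1: {Q}, {V}, {Y}; under {Q} M still reaches {A,G,H} ∋ H.
size 2: {Q,V}, {Q,Y}, {V,Y}; under {Q,V} M still reaches {A,G,H} ∋ H.
M↔H cannot be blocked by any observed set — no back-door set.

M→H: no observed back-door set.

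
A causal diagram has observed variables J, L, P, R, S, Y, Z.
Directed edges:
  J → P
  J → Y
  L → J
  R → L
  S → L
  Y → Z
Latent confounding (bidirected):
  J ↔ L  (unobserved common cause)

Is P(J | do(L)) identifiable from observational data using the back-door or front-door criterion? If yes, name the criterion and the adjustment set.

P(J|do(L)): not identifiable (no BD/FD set).

desc(L)\{L}={J,P,Y,Z}; candidates ⊆ {R,S}.
L↔J: latent back-door arc(s) into L.
size 0: {}; under {} L still reaches {J,P,R,S,Y,Z} ∋ J.
size 1: {R}, {S}; under {R} L still reaches {J,P,S,Y,Z} ∋ J.
size 2: {R,S}; under {R,S} L still reaches {J,P,Y,Z} ∋ J.
L↔J cannot be blocked by any observed set — no back-door set.
No mediator lies on a directed L→…→J path.
Neither criterion identifies P(J|do(L)) in this graph.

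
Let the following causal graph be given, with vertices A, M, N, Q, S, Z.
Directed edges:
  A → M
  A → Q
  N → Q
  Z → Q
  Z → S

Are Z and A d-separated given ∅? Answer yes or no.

Yes — Z ⊥ A | ∅.

Bayes-Ball from Z | ∅ reaches {Q,S}.
A ∉ reach(Z|∅) ⇒ Z ⊥ A | ∅.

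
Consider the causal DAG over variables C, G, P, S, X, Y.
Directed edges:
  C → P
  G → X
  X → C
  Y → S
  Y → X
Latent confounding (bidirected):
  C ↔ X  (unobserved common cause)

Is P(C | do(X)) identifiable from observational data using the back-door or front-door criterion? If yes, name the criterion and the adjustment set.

desc(X)\{X}={C,P}; candidates ⊆ {G,S,Y}.
X↔C: latent back-door arc(s) into X.
size 0: {}; under {} X still reaches {C,G,P,S,Y} ∋ C.
size 1: {G}, {S}, {Y}; under {G} X still reaches {C,P,S,Y} ∋ C.
size 2: {G,S}, {G,Y}, {S,Y}; under {G,S} X still reaches {C,P,Y} ∋ C.
X↔C cannot be blocked by any observed set — no back-door set.
No mediator lies on a directed X→…→C path.
Neither criterion identifies P(C|do(X)) in this graph.

P(C|do(X)): not identifiable (no BD/FD set).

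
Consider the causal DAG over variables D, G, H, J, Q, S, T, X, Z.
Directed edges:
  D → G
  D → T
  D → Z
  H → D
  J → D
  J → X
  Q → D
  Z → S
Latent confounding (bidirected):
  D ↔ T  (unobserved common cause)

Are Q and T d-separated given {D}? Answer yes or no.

Bayes-Ball from Q | {D} reaches {H,J,T,X}.
T ∈ reach(Q|{D}) ⇒ Q ⊥̸ T | {D}.

No — Q and T are d-connected given {D}.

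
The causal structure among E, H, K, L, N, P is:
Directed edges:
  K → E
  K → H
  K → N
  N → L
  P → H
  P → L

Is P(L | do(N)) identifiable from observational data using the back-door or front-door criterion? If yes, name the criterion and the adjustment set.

P(L|do(N)): backdoor, adjust for ∅.

desc(N)\{N}={L}; candidates ⊆ {E,H,K,P}.
∅: N⊥L given ∅ in G with N→· removed — back-door holds.
P(L|do(N)) = P(L|N) — no adjustment needed.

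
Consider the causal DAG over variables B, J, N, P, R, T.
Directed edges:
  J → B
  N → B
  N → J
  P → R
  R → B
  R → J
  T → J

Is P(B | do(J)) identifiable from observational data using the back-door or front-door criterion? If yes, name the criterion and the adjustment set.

P(B|do(J)): backdoor, adjust for {N, R}.

desc(J)\{J}={B}; candidates ⊆ {N,P,R,T}.
size 0: {}; under {} J still reaches {B,N,P,R,T} ∋ B.
size 1: {N}, {P}, {R} …(+1); under {N} J still reaches {B,P,R,T} ∋ B.
{N,R}: J⊥B given {N,R} in G with J→· removed — back-door holds.
P(B|do(J)) = Σ_{N,R} P(B|J,N,R)·P(N,R).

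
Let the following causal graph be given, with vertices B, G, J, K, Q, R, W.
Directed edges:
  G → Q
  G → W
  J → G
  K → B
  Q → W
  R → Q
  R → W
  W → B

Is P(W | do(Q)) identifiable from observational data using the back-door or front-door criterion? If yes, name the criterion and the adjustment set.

desc(Q)\{Q}={B,W}; candidates ⊆ {G,J,K,R}.
size 0: {}; under {} Q still reaches {B,G,J,R,W} ∋ W.
size 1: {G}, {J}, {K} …(+1); under {G} Q still reaches {B,R,W} ∋ W.
{G,R}: Q⊥W given {G,R} in G with Q→· removed — back-door holds.
P(W|do(Q)) = Σ_{G,R} P(W|Q,G,R)·P(G,R).

P(W|do(Q)): backdoor, adjust for {G, R}.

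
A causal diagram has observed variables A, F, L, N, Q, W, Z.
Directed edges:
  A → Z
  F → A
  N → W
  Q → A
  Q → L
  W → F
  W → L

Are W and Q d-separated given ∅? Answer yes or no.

Yes — W ⊥ Q | ∅.

Bayes-Ball from W | ∅ reaches {A,F,L,N,Z}.
Q ∉ reach(W|∅) ⇒ W ⊥ Q | ∅.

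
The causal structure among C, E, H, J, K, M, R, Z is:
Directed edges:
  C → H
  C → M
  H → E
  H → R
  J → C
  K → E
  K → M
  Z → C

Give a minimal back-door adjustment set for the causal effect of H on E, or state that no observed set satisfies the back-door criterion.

desc(H)\{H}={E,R}; candidates ⊆ {C,J,K,M,Z}.
∅: H⊥E given ∅ in G with H→· removed — back-door holds.

H→E: minimal back-door set ∅.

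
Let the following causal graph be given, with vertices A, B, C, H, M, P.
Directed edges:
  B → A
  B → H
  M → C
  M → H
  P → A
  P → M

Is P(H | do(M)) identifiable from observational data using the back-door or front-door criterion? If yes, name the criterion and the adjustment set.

P(H|do(M)): backdoor, adjust for ∅.

desc(M)\{M}={C,H}; candidates ⊆ {A,B,P}.
∅: M⊥H given ∅ in G with M→· removed — back-door holds.
P(H|do(M)) = P(H|M) — no adjustment needed.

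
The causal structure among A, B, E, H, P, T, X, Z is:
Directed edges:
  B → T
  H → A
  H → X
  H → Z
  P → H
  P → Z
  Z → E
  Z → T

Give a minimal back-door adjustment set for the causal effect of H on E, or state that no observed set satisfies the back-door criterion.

desc(H)\{H}={A,E,T,X,Z}; candidates ⊆ {B,P}.
size 0: {}; under {} H still reaches {E,P,T,Z} ∋ E.
{P}: H⊥E given {P} in G with H→· removed — back-door holds.

H→E: minimal back-door set {P}.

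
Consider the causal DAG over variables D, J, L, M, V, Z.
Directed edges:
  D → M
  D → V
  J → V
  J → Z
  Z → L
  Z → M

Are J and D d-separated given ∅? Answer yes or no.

Bayes-Ball from J | ∅ reaches {L,M,V,Z}.
D ∉ reach(J|∅) ⇒ J ⊥ D | ∅.

Yes — J ⊥ D | ∅.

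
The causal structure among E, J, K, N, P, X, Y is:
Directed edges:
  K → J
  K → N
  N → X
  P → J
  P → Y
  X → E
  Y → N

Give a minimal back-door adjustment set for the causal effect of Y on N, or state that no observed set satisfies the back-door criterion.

desc(Y)\{Y}={E,N,X}; candidates ⊆ {J,K,P}.
∅: Y⊥N given ∅ in G with Y→· removed — back-door holds.

Y→N: minimal back-door set ∅.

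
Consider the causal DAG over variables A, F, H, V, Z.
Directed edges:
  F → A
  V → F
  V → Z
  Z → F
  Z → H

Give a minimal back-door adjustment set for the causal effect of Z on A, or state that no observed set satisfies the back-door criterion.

desc(Z)\{Z}={A,F,H}; candidates ⊆ {V}.
size 0: {}; under {} Z still reaches {A,F,V} ∋ A.
{V}: Z⊥A given {V} in G with Z→· removed — back-door holds.

Z→A: minimal back-door set {V}.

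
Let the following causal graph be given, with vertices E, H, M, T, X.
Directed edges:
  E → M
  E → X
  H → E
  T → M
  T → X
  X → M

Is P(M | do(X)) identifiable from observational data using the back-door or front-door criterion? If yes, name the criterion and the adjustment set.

P(M|do(X)): backdoor, adjust for {E, T}.

desc(X)\{X}={M}; candidates ⊆ {E,H,T}.
size 0: {}; under {} X still reaches {E,H,M,T} ∋ M.
size 1: {E}, {H}, {T}; under {E} X still reaches {M,T} ∋ M.
{E,T}: X⊥M given {E,T} in G with X→· removed — back-door holds.
P(M|do(X)) = Σ_{E,T} P(M|X,E,T)·P(E,T).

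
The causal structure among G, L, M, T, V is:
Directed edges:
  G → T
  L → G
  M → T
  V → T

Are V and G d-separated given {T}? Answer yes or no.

Bayes-Ball from V | {T} reaches {G,L,M}.
G ∈ reach(V|{T}) ⇒ V ⊥̸ G | {T}.

No — V and G are d-connected given {T}.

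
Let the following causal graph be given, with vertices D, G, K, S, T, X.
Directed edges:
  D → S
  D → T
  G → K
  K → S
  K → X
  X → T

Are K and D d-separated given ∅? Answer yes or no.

Yes — K ⊥ D | ∅.

Bayes-Ball from K | ∅ reaches {G,S,T,X}.
D ∉ reach(K|∅) ⇒ K ⊥ D | ∅.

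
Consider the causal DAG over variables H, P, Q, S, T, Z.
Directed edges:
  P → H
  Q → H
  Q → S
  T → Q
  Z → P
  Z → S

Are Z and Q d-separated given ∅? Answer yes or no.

Yes — Z ⊥ Q | ∅.

Bayes-Ball from Z | ∅ reaches {H,P,S}.
Q ∉ reach(Z|∅) ⇒ Z ⊥ Q | ∅.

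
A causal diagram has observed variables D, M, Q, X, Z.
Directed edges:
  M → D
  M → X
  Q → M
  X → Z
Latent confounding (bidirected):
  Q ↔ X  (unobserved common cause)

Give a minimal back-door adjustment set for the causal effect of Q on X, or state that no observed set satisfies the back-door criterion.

Q→X: no observed back-door set.

desc(Q)\{Q}={D,M,X,Z}; candidates ⊆ {—}.
Q↔X: latent back-door arc(s) into Q.
size 0: {}; under {} Q still reaches {X,Z} ∋ X.
Q↔X cannot be blocked by any observed set — no back-door set.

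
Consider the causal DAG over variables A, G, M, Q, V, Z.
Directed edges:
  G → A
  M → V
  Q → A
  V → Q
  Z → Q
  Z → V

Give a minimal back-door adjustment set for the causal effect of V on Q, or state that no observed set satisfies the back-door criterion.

desc(V)\{V}={A,Q}; candidates ⊆ {G,M,Z}.
size 0: {}; under {} V still reaches {A,M,Q,Z} ∋ Q.
{Z}: V⊥Q given {Z} in G with V→· removed — back-door holds.

V→Q: minimal back-door set {Z}.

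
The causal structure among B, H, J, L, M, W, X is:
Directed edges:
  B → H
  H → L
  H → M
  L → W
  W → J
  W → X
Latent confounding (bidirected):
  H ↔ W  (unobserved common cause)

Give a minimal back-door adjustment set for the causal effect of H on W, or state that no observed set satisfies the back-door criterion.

H→W: no observed back-door set.

desc(H)\{H}={J,L,M,W,X}; candidates ⊆ {B}.
H↔W: latent back-door arc(s) into H.
size 0: {}; under {} H still reaches {B,J,W,X} ∋ W.
size 1: {B}; under {B} H still reaches {J,W,X} ∋ W.
H↔W cannot be blocked by any observed set — no back-door set.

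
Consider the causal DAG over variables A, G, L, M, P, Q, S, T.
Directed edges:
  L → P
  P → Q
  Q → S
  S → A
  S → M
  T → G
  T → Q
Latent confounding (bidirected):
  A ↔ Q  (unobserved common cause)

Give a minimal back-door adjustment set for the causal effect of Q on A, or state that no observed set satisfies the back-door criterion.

Q→A: no observed back-door set.

desc(Q)\{Q}={A,M,S}; candidates ⊆ {G,L,P,T}.
Q↔A: latent back-door arc(s) into Q.
size 0: {}; under {} Q still reaches {A,G,L,P,T} ∋ A.
size 1: {G}, {L}, {P} …(+1); under {G} Q still reaches {A,L,P,T} ∋ A.
size 2: {G,L}, {G,P}, {G,T} …(+3); under {G,L} Q still reaches {A,P,T} ∋ A.
Q↔A cannot be blocked by any observed set — no back-door set.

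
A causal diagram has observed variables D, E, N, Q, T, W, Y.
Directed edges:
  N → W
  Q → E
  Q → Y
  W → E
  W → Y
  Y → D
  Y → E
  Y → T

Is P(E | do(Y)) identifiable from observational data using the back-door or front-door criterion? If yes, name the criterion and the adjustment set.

desc(Y)\{Y}={D,E,T}; candidates ⊆ {N,Q,W}.
size 0: {}; under {} Y still reaches {E,N,Q,W} ∋ E.
size 1: {N}, {Q}, {W}; under {N} Y still reaches {E,Q,W} ∋ E.
{Q,W}: Y⊥E given {Q,W} in G with Y→· removed — back-door holds.
P(E|do(Y)) = Σ_{Q,W} P(E|Y,Q,W)·P(Q,W).

P(E|do(Y)): backdoor, adjust for {Q, W}.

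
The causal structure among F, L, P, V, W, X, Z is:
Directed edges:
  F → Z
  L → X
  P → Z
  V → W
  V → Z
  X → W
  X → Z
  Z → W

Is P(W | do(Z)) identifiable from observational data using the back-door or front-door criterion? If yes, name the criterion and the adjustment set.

desc(Z)\{Z}={W}; candidates ⊆ {F,L,P,V,X}.
size 0: {}; under {} Z still reaches {F,L,P,V,W,X} ∋ W.
size 1: {F}, {L}, {P} …(+2); under {F} Z still reaches {L,P,V,W,X} ∋ W.
{V,X}: Z⊥W given {V,X} in G with Z→· removed — back-door holds.
P(W|do(Z)) = Σ_{V,X} P(W|Z,V,X)·P(V,X).

P(W|do(Z)): backdoor, adjust for {V, X}.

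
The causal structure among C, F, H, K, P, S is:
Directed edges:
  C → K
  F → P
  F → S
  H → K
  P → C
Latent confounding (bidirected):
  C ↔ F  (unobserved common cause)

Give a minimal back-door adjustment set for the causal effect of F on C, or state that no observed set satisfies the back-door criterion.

desc(F)\{F}={C,K,P,S}; candidates ⊆ {H}.
F↔C: latent back-door arc(s) into F.
size 0: {}; under {} F still reaches {C,K} ∋ C.
size 1: {H}; under {H} F still reaches {C,K} ∋ C.
F↔C cannot be blocked by any observed set — no back-door set.

F→C: no observed back-door set.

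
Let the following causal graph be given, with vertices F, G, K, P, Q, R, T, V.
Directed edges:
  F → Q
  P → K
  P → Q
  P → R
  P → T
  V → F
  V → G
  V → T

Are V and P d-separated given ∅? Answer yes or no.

Bayes-Ball from V | ∅ reaches {F,G,Q,T}.
P ∉ reach(V|∅) ⇒ V ⊥ P | ∅.

Yes — V ⊥ P | ∅.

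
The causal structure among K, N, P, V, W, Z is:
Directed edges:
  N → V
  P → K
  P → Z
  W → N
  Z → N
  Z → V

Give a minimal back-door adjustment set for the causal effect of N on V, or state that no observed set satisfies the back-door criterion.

desc(N)\{N}={V}; candidates ⊆ {K,P,W,Z}.
size 0: {}; under {} N still reaches {K,P,V,W,Z} ∋ V.
{Z}: N⊥V given {Z} in G with N→· removed — back-door holds.

N→V: minimal back-door set {Z}.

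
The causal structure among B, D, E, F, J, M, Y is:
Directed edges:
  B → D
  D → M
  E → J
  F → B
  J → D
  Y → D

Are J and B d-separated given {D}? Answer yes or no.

No — J and B are d-connected given {D}.

Bayes-Ball from J | {D} reaches {B,E,F,Y}.
B ∈ reach(J|{D}) ⇒ J ⊥̸ B | {D}.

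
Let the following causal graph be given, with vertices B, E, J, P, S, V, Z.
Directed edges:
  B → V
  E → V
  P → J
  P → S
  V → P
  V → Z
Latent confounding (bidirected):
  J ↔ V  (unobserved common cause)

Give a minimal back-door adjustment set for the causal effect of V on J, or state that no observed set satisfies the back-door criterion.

desc(V)\{V}={J,P,S,Z}; candidates ⊆ {B,E}.
V↔J: latent back-door arc(s) into V.
size 0: {}; under {} V still reaches {B,E,J} ∋ J.
size 1: {B}, {E}; under {B} V still reaches {E,J} ∋ J.
size 2: {B,E}; under {B,E} V still reaches {J} ∋ J.
V↔J cannot be blocked by any observed set — no back-door set.

V→J: no observed back-door set.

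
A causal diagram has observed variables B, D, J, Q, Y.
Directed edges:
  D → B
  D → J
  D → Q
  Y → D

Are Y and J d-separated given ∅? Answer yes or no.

Bayes-Ball from Y | ∅ reaches {B,D,J,Q}.
J ∈ reach(Y|∅) ⇒ Y ⊥̸ J | ∅.

No — Y and J are d-connected given ∅.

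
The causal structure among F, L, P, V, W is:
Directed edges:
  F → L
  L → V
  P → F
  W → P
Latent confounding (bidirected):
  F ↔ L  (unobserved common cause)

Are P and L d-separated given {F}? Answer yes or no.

Bayes-Ball from P | {F} reaches {L,V,W}.
L ∈ reach(P|{F}) ⇒ P ⊥̸ L | {F}.

No — P and L are d-connected given {F}.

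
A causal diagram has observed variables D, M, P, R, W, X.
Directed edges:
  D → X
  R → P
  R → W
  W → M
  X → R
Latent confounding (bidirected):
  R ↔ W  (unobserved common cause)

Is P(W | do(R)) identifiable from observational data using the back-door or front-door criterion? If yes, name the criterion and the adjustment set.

desc(R)\{R}={M,P,W}; candidates ⊆ {D,X}.
R↔W: latent back-door arc(s) into R.
size 0: {}; under {} R still reaches {D,M,W,X} ∋ W.
size 1: {D}, {X}; under {D} R still reaches {M,W,X} ∋ W.
size 2: {D,X}; under {D,X} R still reaches {M,W} ∋ W.
R↔W cannot be blocked by any observed set — no back-door set.
No mediator lies on a directed R→…→W path.
Neither criterion identifies P(W|do(R)) in this graph.

P(W|do(R)): not identifiable (no BD/FD set).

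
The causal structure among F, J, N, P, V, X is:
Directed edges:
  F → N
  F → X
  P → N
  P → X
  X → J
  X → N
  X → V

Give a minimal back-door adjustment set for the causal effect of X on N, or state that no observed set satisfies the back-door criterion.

X→N: minimal back-door set {F, P}.

desc(X)\{X}={J,N,V}; candidates ⊆ {F,P}.
size 0: {}; under {} X still reaches {F,N,P} ∋ N.
size 1: {F}, {P}; under {F} X still reaches {N,P} ∋ N.
{F,P}: X⊥N given {F,P} in G with X→· removed — back-door holds.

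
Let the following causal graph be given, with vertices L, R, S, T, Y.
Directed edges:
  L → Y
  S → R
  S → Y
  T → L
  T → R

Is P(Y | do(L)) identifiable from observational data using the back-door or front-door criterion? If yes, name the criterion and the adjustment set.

P(Y|do(L)): backdoor, adjust for ∅.

desc(L)\{L}={Y}; candidates ⊆ {R,S,T}.
∅: L⊥Y given ∅ in G with L→· removed — back-door holds.
P(Y|do(L)) = P(Y|L) — no adjustment needed.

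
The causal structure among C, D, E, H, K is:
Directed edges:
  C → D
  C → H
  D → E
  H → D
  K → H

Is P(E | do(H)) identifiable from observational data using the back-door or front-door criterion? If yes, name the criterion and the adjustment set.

P(E|do(H)): backdoor, adjust for {C}.

desc(H)\{H}={D,E}; candidates ⊆ {C,K}.
size 0: {}; under {} H still reaches {C,D,E,K} ∋ E.
{C}: H⊥E given {C} in G with H→· removed — back-door holds.
P(E|do(H)) = Σ_{C} P(E|H,C)·P(C).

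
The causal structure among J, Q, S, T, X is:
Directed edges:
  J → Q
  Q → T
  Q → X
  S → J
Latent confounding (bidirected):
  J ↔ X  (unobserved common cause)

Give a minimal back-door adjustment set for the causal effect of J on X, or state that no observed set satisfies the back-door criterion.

J→X: no observed back-door set.

desc(J)\{J}={Q,T,X}; candidates ⊆ {S}.
J↔X: latent back-door arc(s) into J.
size 0: {}; under {} J still reaches {S,X} ∋ X.
size 1: {S}; under {S} J still reaches {X} ∋ X.
J↔X cannot be blocked by any observed set — no back-door set.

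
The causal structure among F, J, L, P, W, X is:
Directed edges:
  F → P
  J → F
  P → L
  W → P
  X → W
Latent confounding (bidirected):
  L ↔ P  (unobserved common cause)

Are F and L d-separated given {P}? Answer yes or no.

Bayes-Ball from F | {P} reaches {J,L,W,X}.
L ∈ reach(F|{P}) ⇒ F ⊥̸ L | {P}.

No — F and L are d-connected given {P}.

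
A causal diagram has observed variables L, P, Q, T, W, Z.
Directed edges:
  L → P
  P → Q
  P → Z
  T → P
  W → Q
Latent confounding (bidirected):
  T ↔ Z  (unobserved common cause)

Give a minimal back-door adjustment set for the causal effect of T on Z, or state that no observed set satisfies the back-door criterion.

T→Z: no observed back-door set.

desc(T)\{T}={P,Q,Z}; candidates ⊆ {L,W}.
T↔Z: latent back-door arc(s) into T.
size 0: {}; under {} T still reaches {Z} ∋ Z.
size 1: {L}, {W}; under {L} T still reaches {Z} ∋ Z.
size 2: {L,W}; under {L,W} T still reaches {Z} ∋ Z.
T↔Z cannot be blocked by any observed set — no back-door set.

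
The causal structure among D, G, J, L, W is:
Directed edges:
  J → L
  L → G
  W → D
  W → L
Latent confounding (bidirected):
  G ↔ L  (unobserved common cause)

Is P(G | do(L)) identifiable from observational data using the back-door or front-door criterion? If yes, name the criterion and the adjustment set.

P(G|do(L)): not identifiable (no BD/FD set).

desc(L)\{L}={G}; candidates ⊆ {D,J,W}.
L↔G: latent back-door arc(s) into L.
size 0: {}; under {} L still reaches {D,G,J,W} ∋ G.
size 1: {D}, {J}, {W}; under {D} L still reaches {G,J,W} ∋ G.
size 2: {D,J}, {D,W}, {J,W}; under {D,J} L still reaches {G,W} ∋ G.
L↔G cannot be blocked by any observed set — no back-door set.
No mediator lies on a directed L→…→G path.
Neither criterion identifies P(G|do(L)) in this graph.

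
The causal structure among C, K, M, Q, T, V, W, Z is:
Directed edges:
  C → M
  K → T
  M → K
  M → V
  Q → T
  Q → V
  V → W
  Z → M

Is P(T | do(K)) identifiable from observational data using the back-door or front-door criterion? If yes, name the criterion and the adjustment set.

P(T|do(K)): backdoor, adjust for ∅.

desc(K)\{K}={T}; candidates ⊆ {C,M,Q,V,W,Z}.
∅: K⊥T given ∅ in G with K→· removed — back-door holds.
P(T|do(K)) = P(T|K) — no adjustment needed.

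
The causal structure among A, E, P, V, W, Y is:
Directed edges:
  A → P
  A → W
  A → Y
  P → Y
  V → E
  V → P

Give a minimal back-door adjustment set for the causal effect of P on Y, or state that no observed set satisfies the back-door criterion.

P→Y: minimal back-door set {A}.

desc(P)\{P}={Y}; candidates ⊆ {A,E,V,W}.
size 0: {}; under {} P still reaches {A,E,V,W,Y} ∋ Y.
{A}: P⊥Y given {A} in G with P→· removed — back-door holds.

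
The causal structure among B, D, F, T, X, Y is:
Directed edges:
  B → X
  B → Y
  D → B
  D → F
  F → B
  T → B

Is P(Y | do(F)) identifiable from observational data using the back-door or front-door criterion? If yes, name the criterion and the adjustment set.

P(Y|do(F)): backdoor, adjust for {D}.

desc(F)\{F}={B,X,Y}; candidates ⊆ {D,T}.
size 0: {}; under {} F still reaches {B,D,X,Y} ∋ Y.
{D}: F⊥Y given {D} in G with F→· removed — back-door holds.
P(Y|do(F)) = Σ_{D} P(Y|F,D)·P(D).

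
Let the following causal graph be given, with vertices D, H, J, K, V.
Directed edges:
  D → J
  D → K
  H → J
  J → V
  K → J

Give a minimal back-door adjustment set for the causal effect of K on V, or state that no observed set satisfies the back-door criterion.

K→V: minimal back-door set {D}.

desc(K)\{K}={J,V}; candidates ⊆ {D,H}.
size 0: {}; under {} K still reaches {D,J,V} ∋ V.
{D}: K⊥V given {D} in G with K→· removed — back-door holds.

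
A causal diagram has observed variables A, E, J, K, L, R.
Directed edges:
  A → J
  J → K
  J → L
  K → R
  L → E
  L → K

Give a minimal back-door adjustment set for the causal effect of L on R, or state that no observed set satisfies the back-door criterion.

desc(L)\{L}={E,K,R}; candidates ⊆ {A,J}.
size 0: {}; under {} L still reaches {A,J,K,R} ∋ R.
{J}: L⊥R given {J} in G with L→· removed — back-door holds.

L→R: minimal back-door set {J}.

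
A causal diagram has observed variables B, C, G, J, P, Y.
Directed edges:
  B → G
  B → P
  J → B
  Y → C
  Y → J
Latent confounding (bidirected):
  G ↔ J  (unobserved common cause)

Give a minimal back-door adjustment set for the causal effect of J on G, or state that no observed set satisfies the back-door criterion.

J→G: no observed back-door set.

desc(J)\{J}={B,G,P}; candidates ⊆ {C,Y}.
J↔G: latent back-door arc(s) into J.
size 0: {}; under {} J still reaches {C,G,Y} ∋ G.
size 1: {C}, {Y}; under {C} J still reaches {G,Y} ∋ G.
size 2: {C,Y}; under {C,Y} J still reaches {G} ∋ G.
J↔G cannot be blocked by any observed set — no back-door set.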